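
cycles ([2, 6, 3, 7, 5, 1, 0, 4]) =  (0 2 3 7 4 5 1 6)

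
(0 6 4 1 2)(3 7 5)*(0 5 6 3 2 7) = (0 3)(1 7 6 4)(2 5)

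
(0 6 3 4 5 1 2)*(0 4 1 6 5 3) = (0 5 6) (1 2 4 3) 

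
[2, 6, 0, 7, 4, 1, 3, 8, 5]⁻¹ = [2, 5, 0, 6, 4, 8, 1, 3, 7]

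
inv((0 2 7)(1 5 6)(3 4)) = (0 7 2)(1 6 5)(3 4)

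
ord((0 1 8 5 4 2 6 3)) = 8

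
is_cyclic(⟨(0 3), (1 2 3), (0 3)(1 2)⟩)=no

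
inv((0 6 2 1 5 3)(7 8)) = (0 3 5 1 2 6)(7 8)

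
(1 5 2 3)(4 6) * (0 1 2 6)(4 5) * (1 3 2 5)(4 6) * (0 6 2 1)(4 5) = (0 3 4 6)(1 2)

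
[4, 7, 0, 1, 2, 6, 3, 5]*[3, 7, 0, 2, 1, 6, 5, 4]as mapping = [0→1, 1→4, 2→3, 3→7, 4→0, 5→5, 6→2, 7→6]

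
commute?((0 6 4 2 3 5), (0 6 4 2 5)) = no:(0 6 4 2 3 5)*(0 6 4 2 5) = (0 4 5 6 2 3), (0 6 4 2 5)*(0 6 4 2 3 5) = (0 4 3 5 6 2)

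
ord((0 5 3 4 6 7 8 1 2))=9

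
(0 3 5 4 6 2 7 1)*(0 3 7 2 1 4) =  (0 7 4 6 1 3 5)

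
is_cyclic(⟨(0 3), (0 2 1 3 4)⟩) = no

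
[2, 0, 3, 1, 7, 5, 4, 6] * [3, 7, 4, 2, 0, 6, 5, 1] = [4, 3, 2, 7, 1, 6, 0, 5]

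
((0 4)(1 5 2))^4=(1 5 2)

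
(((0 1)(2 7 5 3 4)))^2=(2 5 4 7 3)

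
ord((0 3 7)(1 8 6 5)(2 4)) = 12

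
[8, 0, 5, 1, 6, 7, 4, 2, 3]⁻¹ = [1, 3, 7, 8, 6, 2, 4, 5, 0]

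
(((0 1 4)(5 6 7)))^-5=(0 1 4)(5 6 7)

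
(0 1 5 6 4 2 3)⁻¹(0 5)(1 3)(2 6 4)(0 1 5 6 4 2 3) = (0 5)(1 6)(2 3 4)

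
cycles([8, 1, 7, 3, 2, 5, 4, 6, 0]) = (0 8)(2 7 6 4)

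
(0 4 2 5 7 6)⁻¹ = (0 6 7 5 2 4)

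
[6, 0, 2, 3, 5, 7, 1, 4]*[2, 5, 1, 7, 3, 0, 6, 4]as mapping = [0→6, 1→2, 2→1, 3→7, 4→0, 5→4, 6→5, 7→3]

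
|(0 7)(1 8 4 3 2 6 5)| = 14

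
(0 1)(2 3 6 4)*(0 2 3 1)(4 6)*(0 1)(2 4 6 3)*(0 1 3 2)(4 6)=(0 3 4)(1 6 2)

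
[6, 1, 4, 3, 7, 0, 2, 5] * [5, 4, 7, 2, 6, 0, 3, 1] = [3, 4, 6, 2, 1, 5, 7, 0]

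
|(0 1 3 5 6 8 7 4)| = 8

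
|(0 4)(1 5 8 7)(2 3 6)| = 12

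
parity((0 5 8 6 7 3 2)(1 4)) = odd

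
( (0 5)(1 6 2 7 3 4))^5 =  (0 5)(1 4 3 7 2 6)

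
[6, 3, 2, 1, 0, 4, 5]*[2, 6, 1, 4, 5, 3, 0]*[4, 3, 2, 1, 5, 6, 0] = [4, 5, 3, 0, 2, 6, 1]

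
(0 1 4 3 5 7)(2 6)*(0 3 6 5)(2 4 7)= (0 1 7 3)(2 5)(4 6)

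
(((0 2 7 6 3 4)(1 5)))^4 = (0 3 7)(2 4 6)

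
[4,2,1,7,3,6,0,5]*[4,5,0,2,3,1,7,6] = [3,0,5,6,2,7,4,1]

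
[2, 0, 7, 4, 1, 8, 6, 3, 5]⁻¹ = [1, 4, 0, 7, 3, 8, 6, 2, 5]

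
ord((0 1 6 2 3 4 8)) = 7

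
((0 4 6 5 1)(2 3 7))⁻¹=(0 1 5 6 4)(2 7 3)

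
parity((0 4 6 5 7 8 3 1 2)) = even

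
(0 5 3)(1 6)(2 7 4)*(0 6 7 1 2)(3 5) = (0 3 6 2 1 7 4)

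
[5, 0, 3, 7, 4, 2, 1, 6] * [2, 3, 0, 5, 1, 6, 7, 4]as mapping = [0→6, 1→2, 2→5, 3→4, 4→1, 5→0, 6→3, 7→7]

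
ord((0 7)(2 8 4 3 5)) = 10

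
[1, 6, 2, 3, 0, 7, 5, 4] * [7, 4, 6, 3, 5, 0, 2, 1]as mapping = [0→4, 1→2, 2→6, 3→3, 4→7, 5→1, 6→0, 7→5]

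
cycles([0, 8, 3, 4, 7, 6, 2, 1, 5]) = (1 8 5 6 2 3 4 7) 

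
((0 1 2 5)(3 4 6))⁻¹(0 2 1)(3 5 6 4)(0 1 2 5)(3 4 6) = (0 3 6 4)(1 5 2)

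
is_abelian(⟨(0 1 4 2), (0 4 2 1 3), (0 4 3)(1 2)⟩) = no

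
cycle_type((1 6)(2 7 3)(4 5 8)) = 2.3^2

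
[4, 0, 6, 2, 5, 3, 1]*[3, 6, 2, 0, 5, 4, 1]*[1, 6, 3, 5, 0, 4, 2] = [4, 5, 6, 3, 0, 1, 2]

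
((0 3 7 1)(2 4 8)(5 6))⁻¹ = (0 1 7 3)(2 8 4)(5 6)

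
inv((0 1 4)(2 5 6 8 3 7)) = (0 4 1)(2 7 3 8 6 5)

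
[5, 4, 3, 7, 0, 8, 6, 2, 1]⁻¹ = [4, 8, 7, 2, 1, 0, 6, 3, 5]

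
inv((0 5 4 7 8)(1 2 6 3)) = (0 8 7 4 5)(1 3 6 2)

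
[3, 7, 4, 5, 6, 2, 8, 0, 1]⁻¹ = [7, 8, 5, 0, 2, 3, 4, 1, 6]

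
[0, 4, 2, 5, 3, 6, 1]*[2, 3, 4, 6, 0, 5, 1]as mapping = [0→2, 1→0, 2→4, 3→5, 4→6, 5→1, 6→3]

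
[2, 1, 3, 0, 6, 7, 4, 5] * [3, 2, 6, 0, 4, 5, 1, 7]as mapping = [0→6, 1→2, 2→0, 3→3, 4→1, 5→7, 6→4, 7→5]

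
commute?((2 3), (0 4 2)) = no:(2 3)*(0 4 2) = (0 4 2 3), (0 4 2)*(2 3) = (0 4 3 2)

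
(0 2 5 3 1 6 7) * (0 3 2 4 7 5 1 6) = (0 4 7 3 6 5 2 1)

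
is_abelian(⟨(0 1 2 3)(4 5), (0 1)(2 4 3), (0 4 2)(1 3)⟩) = no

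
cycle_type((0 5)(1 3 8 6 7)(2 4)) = 2^2.5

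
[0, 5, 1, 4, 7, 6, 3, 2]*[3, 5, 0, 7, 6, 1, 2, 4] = [3, 1, 5, 6, 4, 2, 7, 0]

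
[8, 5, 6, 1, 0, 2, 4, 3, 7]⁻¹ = [4, 3, 5, 7, 6, 1, 2, 8, 0]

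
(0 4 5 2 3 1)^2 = (0 5 3)(1 4 2)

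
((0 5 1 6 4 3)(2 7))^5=(0 3 4 6 1 5)(2 7)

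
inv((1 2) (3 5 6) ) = (1 2) (3 6 5) 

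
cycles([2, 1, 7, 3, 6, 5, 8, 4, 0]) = (0 2 7 4 6 8)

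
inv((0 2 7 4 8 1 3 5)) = (0 5 3 1 8 4 7 2)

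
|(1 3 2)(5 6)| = 6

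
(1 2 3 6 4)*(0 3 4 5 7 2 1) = (0 3 6 5 7 2 4) 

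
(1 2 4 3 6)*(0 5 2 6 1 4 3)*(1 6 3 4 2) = (0 5 1 3 6 2 4)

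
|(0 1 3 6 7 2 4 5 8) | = 9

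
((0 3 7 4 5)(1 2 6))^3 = (0 4 3 5 7)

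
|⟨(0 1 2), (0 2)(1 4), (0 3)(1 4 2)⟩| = 120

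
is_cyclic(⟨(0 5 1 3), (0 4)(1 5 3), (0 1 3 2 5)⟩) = no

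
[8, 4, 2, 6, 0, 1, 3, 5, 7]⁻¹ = [4, 5, 2, 6, 1, 7, 3, 8, 0]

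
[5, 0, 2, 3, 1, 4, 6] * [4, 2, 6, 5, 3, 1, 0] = [1, 4, 6, 5, 2, 3, 0]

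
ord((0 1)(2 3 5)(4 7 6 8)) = 12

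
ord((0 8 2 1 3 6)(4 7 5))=6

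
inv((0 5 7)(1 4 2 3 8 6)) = (0 7 5)(1 6 8 3 2 4)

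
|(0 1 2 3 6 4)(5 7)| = 6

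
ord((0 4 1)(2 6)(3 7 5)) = 6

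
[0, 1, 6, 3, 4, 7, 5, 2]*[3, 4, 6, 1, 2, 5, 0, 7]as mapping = [0→3, 1→4, 2→0, 3→1, 4→2, 5→7, 6→5, 7→6]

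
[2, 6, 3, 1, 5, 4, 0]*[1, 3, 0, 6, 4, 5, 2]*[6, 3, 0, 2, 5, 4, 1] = [6, 0, 1, 2, 4, 5, 3]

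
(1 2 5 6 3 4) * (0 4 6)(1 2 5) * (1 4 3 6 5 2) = (0 3 5)(1 2 4)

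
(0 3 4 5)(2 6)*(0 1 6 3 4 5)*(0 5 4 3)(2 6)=(0 3 4 5 1 2)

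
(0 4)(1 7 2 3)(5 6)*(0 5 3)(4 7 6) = (0 7 2)(1 6 3)(4 5)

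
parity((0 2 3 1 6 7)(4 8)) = even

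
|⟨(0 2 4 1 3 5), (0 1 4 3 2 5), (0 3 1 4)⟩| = 720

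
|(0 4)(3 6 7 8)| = 4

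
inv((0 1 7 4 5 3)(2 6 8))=(0 3 5 4 7 1)(2 8 6)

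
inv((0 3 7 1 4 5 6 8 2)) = (0 2 8 6 5 4 1 7 3)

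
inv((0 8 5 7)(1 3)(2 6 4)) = (0 7 5 8)(1 3)(2 4 6)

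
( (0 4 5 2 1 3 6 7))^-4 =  (0 1)(2 7)(3 4)(5 6)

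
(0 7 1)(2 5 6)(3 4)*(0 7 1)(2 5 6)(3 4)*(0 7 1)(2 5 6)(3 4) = (3 4)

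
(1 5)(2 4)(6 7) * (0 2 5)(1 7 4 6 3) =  (0 2 6 4 5 7 3 1)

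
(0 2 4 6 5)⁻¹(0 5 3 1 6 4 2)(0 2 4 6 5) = (0 3 1 5 6 4 2)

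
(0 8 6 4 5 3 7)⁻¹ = (0 7 3 5 4 6 8)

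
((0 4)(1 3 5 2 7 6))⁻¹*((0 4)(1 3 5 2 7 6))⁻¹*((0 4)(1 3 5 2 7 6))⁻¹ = (0 4)(1 2)(3 7)(5 6)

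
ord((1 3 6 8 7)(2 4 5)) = 15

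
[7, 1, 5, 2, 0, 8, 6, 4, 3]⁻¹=[4, 1, 3, 8, 7, 2, 6, 0, 5]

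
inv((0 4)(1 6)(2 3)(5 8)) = (0 4)(1 6)(2 3)(5 8)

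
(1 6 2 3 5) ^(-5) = () 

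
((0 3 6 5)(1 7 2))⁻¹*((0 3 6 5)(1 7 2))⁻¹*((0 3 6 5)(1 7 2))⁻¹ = (0 3 6 5)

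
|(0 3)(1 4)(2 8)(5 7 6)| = 6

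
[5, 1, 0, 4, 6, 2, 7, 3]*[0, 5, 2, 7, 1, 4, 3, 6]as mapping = [0→4, 1→5, 2→0, 3→1, 4→3, 5→2, 6→6, 7→7]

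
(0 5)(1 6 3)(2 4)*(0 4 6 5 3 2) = (0 3 1 5 4)(2 6)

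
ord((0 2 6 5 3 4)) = 6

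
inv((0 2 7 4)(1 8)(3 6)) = (0 4 7 2)(1 8)(3 6)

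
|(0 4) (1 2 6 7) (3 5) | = 4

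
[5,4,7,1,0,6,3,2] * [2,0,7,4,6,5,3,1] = [5,6,1,0,2,3,4,7]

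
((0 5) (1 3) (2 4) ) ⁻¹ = (0 5) (1 3) (2 4) 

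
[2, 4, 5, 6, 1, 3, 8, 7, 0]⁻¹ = [8, 4, 0, 5, 1, 2, 3, 7, 6]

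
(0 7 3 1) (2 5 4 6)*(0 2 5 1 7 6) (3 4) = (0 6 5 3 7 4) (1 2) 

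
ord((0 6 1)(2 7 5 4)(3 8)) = 12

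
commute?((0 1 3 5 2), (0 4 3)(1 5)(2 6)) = no:(0 1 3 5 2)*(0 4 3)(1 5)(2 6) = (0 5 6 2 4 3 1), (0 4 3)(1 5)(2 6)*(0 1 3 5 2) = (0 4 5 3 1 2 6)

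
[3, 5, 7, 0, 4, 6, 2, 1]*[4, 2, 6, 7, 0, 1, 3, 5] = [7, 1, 5, 4, 0, 3, 6, 2]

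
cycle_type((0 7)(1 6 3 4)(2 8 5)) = 2.3.4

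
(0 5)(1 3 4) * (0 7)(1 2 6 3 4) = (0 5 7)(1 4 2 6 3)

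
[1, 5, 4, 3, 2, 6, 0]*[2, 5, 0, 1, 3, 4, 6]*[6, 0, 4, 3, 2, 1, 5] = [1, 2, 3, 0, 6, 5, 4] 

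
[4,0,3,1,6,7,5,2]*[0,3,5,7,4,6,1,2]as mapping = [0→4,1→0,2→7,3→3,4→1,5→2,6→6,7→5]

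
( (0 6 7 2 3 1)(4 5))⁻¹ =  (0 1 3 2 7 6)(4 5)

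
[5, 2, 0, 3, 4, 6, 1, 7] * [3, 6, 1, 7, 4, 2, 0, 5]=[2, 1, 3, 7, 4, 0, 6, 5]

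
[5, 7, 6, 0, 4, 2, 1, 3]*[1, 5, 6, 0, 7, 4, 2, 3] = [4, 3, 2, 1, 7, 6, 5, 0]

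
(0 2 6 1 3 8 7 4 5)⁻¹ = (0 5 4 7 8 3 1 6 2)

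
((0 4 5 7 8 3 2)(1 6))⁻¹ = (0 2 3 8 7 5 4)(1 6)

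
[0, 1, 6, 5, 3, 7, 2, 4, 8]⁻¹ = [0, 1, 6, 4, 7, 3, 2, 5, 8]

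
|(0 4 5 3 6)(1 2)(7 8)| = 10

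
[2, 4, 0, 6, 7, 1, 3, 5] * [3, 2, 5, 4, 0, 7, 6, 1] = [5, 0, 3, 6, 1, 2, 4, 7]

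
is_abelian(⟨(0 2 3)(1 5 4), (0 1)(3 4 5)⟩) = no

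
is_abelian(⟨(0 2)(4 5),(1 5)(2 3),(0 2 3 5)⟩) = no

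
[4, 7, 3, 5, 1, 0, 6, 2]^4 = [2, 5, 4, 1, 3, 7, 6, 0]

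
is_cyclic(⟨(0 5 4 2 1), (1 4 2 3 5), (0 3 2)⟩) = no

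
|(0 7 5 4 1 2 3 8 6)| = 9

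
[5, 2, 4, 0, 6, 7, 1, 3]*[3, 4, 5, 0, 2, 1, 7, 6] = [1, 5, 2, 3, 7, 6, 4, 0]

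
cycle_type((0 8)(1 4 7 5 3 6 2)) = 2.7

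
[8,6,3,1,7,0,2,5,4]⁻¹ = [5,3,6,2,8,7,1,4,0]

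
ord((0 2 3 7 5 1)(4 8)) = 6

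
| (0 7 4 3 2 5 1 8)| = 8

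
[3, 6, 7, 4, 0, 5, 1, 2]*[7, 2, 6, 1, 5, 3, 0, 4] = [1, 0, 4, 5, 7, 3, 2, 6]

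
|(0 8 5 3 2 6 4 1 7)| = 9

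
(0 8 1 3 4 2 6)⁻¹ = (0 6 2 4 3 1 8)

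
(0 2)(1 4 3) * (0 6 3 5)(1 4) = (0 2 6 3 4 5)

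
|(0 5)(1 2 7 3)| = 4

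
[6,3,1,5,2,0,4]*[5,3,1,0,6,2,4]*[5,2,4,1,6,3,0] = [6,5,1,4,2,3,0]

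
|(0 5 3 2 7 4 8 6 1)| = 9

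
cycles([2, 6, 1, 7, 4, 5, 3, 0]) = (0 2 1 6 3 7)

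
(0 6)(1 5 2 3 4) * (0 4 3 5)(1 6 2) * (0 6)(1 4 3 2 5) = (0 5 4)(1 6 3 2)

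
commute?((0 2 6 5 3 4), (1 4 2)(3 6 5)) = no:(0 2 6 5 3 4)*(1 4 2)(3 6 5) = (0 1 4)(2 5 6 3), (1 4 2)(3 6 5)*(0 2 6 5 3 4) = (0 2 1)(3 5 4 6)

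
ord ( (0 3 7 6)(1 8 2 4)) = 4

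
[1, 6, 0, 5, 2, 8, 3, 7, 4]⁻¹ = [2, 0, 4, 6, 8, 3, 1, 7, 5]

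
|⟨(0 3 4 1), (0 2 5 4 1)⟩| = 120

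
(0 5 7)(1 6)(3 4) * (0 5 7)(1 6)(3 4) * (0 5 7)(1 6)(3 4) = (1 6)(3 4)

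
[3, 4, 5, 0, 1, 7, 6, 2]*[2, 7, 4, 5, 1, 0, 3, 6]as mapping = [0→5, 1→1, 2→0, 3→2, 4→7, 5→6, 6→3, 7→4]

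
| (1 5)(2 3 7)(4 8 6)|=6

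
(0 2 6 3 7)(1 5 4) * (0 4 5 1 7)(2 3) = (0 3)(2 6)(4 7)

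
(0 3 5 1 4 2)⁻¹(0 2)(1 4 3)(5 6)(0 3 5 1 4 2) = (0 3)(1 6)(2 5 4)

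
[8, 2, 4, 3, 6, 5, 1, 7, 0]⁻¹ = [8, 6, 1, 3, 2, 5, 4, 7, 0]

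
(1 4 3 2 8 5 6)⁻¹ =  (1 6 5 8 2 3 4)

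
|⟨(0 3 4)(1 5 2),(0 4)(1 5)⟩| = 6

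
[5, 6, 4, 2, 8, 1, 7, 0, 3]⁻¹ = [7, 5, 3, 8, 2, 0, 1, 6, 4]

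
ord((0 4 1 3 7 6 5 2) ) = 8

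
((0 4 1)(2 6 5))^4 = (0 4 1)(2 6 5)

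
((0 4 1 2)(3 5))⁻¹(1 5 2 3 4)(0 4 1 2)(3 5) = (0 5 1 2 3)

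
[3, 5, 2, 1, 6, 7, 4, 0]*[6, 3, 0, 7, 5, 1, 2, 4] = [7, 1, 0, 3, 2, 4, 5, 6]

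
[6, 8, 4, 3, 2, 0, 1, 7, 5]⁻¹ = [5, 6, 4, 3, 2, 8, 0, 7, 1]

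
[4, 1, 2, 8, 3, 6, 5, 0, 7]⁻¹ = [7, 1, 2, 4, 0, 6, 5, 8, 3]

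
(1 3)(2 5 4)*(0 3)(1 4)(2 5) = (0 3 4 5 1)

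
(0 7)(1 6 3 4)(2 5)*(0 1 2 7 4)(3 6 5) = (0 4 2 3)(1 5 7)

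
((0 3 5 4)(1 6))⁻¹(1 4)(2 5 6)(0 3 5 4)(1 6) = (0 6)(1 2 4)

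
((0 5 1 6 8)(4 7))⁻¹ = (0 8 6 1 5)(4 7)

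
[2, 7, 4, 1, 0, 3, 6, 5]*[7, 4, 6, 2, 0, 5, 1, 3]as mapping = [0→6, 1→3, 2→0, 3→4, 4→7, 5→2, 6→1, 7→5]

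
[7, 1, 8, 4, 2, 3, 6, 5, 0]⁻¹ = [8, 1, 4, 5, 3, 7, 6, 0, 2]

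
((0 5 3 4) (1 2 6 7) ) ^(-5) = (0 4 3 5) (1 7 6 2) 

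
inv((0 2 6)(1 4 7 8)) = (0 6 2)(1 8 7 4)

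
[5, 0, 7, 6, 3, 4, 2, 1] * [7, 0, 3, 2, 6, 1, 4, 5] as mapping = [0→1, 1→7, 2→5, 3→4, 4→2, 5→6, 6→3, 7→0] 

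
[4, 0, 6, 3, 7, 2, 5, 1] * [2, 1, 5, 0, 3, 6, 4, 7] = [3, 2, 4, 0, 7, 5, 6, 1] 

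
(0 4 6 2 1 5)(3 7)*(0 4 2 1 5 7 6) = (0 2 5 4)(1 7 3 6)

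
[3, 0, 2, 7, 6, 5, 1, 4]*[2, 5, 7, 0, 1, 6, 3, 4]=[0, 2, 7, 4, 3, 6, 5, 1]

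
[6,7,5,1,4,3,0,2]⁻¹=[6,3,7,5,4,2,0,1]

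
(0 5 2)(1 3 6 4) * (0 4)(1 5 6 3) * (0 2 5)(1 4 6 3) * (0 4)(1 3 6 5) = (0 6 2 5 1)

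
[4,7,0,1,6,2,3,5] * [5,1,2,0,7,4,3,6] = [7,6,5,1,3,2,0,4]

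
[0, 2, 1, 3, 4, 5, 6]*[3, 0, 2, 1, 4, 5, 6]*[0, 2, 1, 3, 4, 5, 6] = [3, 1, 0, 2, 4, 5, 6]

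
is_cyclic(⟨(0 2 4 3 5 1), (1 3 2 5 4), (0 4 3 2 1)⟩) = no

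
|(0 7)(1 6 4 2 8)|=10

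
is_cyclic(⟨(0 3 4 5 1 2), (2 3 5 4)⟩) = no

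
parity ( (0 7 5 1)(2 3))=even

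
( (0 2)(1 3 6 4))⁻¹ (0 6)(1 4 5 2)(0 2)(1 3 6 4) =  (0 3 1 5)(2 4)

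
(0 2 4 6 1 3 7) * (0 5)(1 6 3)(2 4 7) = (0 4 3 2 7 5)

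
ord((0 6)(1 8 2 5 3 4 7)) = 14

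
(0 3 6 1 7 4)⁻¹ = (0 4 7 1 6 3)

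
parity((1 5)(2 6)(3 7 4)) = even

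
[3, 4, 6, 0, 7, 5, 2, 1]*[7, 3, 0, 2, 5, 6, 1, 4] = [2, 5, 1, 7, 4, 6, 0, 3]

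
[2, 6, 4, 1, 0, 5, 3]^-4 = [4, 3, 0, 6, 2, 5, 1]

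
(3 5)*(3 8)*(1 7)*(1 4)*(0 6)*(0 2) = (0 6 2)(1 7 4)(3 5 8)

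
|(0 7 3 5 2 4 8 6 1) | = 9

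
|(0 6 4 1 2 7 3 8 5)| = 9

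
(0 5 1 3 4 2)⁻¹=(0 2 4 3 1 5)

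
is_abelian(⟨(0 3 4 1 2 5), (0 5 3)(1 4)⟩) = no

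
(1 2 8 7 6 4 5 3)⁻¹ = (1 3 5 4 6 7 8 2)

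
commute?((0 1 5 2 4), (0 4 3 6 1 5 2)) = no:(0 1 5 2 4) * (0 4 3 6 1 5 2) = (0 5)(1 2 3 6), (0 4 3 6 1 5 2) * (0 1 5 2 4) = (1 2)(3 6 5 4)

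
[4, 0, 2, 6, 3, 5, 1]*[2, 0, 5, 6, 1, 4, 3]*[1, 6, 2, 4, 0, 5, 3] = [6, 2, 5, 4, 3, 0, 1]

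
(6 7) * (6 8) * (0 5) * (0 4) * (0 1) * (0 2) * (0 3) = (0 5 4 1 2 3)(6 7 8)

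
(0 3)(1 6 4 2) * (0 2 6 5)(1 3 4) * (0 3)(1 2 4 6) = (0 6 2)(1 5 3 4)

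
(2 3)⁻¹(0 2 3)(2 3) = (0 3 2)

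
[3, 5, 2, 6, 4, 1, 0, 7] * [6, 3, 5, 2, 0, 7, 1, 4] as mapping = [0→2, 1→7, 2→5, 3→1, 4→0, 5→3, 6→6, 7→4] 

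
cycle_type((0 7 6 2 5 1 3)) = 7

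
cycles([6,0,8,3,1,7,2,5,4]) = (0 6 2 8 4 1)(5 7)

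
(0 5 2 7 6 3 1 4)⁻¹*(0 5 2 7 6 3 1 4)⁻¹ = (0 1 6 2)(3 7 5 4)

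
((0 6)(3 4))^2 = ()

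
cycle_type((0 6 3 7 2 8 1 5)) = 8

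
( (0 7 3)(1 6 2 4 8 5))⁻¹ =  (0 3 7)(1 5 8 4 2 6)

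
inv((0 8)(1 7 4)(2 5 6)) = (0 8)(1 4 7)(2 6 5)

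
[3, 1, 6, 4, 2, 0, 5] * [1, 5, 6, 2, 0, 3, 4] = [2, 5, 4, 0, 6, 1, 3] 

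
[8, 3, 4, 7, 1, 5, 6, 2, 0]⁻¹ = [8, 4, 7, 1, 2, 5, 6, 3, 0]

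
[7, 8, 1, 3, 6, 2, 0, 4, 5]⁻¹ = [6, 2, 5, 3, 7, 8, 4, 0, 1]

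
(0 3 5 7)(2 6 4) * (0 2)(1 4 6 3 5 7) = (0 5 1 4)(2 3 7)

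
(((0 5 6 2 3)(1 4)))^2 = (0 6 3 5 2)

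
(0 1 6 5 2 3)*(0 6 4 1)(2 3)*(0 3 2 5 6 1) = (0 3 1 4)(2 5)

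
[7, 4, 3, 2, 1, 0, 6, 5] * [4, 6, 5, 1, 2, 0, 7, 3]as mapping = [0→3, 1→2, 2→1, 3→5, 4→6, 5→4, 6→7, 7→0]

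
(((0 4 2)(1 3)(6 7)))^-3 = (1 3)(6 7)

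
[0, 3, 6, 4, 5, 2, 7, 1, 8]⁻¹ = [0, 7, 5, 1, 3, 4, 2, 6, 8]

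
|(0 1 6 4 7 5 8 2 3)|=9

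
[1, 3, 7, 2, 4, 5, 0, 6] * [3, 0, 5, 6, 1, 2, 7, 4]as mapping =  [0→0, 1→6, 2→4, 3→5, 4→1, 5→2, 6→3, 7→7]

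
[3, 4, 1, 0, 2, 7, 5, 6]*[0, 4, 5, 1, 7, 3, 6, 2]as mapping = [0→1, 1→7, 2→4, 3→0, 4→5, 5→2, 6→3, 7→6]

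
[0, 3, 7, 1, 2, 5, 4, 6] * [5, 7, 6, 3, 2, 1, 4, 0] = [5, 3, 0, 7, 6, 1, 2, 4]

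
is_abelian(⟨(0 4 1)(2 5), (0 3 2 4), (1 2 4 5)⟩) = no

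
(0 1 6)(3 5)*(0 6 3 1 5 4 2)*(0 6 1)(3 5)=(0 3 4 2 6 1 5)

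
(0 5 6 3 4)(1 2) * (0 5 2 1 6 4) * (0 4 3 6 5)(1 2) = (0 1 2 5 3 4)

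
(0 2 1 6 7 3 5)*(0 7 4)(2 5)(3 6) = (0 5 7 6 4)(1 3 2)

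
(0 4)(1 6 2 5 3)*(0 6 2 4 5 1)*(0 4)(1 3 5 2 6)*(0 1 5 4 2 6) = (0 6 1)(2 3)(4 5)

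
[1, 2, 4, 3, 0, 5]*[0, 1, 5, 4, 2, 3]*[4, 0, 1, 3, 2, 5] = [0, 5, 1, 2, 4, 3]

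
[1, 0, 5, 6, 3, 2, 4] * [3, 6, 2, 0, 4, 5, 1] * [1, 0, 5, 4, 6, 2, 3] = [3, 4, 2, 0, 1, 5, 6]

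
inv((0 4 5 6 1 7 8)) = (0 8 7 1 6 5 4)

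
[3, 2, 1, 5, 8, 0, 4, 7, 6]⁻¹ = [5, 2, 1, 0, 6, 3, 8, 7, 4]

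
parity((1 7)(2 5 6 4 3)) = odd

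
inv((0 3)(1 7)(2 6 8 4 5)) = (0 3)(1 7)(2 5 4 8 6)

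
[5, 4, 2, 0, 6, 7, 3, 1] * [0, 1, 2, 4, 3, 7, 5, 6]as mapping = [0→7, 1→3, 2→2, 3→0, 4→5, 5→6, 6→4, 7→1]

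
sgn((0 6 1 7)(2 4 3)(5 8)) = 1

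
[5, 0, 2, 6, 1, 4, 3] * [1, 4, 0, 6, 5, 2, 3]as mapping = [0→2, 1→1, 2→0, 3→3, 4→4, 5→5, 6→6]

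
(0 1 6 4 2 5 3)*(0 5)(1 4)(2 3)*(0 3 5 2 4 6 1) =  (0 6)(2 3)(4 5)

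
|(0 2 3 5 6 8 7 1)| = 8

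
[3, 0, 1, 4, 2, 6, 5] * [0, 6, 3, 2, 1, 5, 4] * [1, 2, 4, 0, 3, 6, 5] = [4, 1, 5, 2, 0, 3, 6]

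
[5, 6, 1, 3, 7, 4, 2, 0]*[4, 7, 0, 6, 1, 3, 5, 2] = [3, 5, 7, 6, 2, 1, 0, 4]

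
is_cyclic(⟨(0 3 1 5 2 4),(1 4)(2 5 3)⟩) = no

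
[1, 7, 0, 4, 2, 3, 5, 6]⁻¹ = [2, 0, 4, 5, 3, 6, 7, 1]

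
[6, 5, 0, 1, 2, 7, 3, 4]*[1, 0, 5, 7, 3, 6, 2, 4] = [2, 6, 1, 0, 5, 4, 7, 3]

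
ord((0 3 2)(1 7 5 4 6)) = 15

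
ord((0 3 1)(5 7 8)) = 3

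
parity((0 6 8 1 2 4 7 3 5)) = even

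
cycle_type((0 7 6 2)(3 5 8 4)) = 4^2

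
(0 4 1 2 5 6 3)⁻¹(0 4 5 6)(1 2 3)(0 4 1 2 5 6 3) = (0 2 5)(1 6 3 4)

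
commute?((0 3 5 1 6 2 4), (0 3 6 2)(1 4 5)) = no:(0 3 5 1 6 2 4)*(0 3 6 2)(1 4 5) = (0 6)(1 2 5 4 3), (0 3 6 2)(1 4 5)*(0 3 5 1 6 2 4) = (0 5 6 4 1)(2 3)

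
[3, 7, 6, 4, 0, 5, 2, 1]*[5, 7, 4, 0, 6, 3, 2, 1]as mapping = [0→0, 1→1, 2→2, 3→6, 4→5, 5→3, 6→4, 7→7]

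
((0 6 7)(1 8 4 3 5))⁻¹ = (0 7 6)(1 5 3 4 8)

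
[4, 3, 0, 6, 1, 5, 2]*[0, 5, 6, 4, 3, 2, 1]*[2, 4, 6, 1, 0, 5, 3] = [1, 0, 2, 4, 5, 6, 3]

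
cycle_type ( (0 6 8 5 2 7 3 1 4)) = 9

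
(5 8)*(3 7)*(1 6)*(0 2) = (0 2)(1 6)(3 7)(5 8)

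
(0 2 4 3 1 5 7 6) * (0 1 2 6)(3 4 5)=(0 6 1 3 2 5 7)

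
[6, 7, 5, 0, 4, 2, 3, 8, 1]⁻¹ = [3, 8, 5, 6, 4, 2, 0, 1, 7]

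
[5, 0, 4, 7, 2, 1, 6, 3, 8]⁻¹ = [1, 5, 4, 7, 2, 0, 6, 3, 8]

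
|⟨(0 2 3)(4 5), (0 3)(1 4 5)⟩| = 36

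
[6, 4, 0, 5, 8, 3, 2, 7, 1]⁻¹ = [2, 8, 6, 5, 1, 3, 0, 7, 4]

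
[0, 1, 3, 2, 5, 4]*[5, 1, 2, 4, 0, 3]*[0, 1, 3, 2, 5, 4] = [4, 1, 5, 3, 2, 0]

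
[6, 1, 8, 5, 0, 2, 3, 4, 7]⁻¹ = [4, 1, 5, 6, 7, 3, 0, 8, 2]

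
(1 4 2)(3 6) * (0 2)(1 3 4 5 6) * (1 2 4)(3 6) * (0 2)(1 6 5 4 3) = (0 3)(1 4 2 5)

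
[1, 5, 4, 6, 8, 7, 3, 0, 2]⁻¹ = [7, 0, 8, 6, 2, 1, 3, 5, 4]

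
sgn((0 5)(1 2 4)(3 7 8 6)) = 1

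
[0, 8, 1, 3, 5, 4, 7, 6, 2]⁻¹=[0, 2, 8, 3, 5, 4, 7, 6, 1]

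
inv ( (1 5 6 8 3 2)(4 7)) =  (1 2 3 8 6 5)(4 7)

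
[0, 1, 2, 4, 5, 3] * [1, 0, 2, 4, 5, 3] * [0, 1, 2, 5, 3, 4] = [1, 0, 2, 4, 5, 3]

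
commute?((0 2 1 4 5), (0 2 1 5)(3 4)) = no:(0 2 1 4 5)*(0 2 1 5)(3 4) = (0 1 3 4)(2 5), (0 2 1 5)(3 4)*(0 2 1 4 5) = (0 1)(2 4 3 5)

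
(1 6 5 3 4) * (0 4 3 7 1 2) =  (0 4 2)(1 6 5 7)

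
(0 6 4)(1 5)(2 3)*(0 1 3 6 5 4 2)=(0 5 3)(1 4)(2 6)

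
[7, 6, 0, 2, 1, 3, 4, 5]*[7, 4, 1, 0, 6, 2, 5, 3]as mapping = [0→3, 1→5, 2→7, 3→1, 4→4, 5→0, 6→6, 7→2]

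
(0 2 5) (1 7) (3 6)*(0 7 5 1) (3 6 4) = (0 2 1 5 7) (3 4) 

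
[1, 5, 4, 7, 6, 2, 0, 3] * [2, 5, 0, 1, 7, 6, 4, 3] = [5, 6, 7, 3, 4, 0, 2, 1]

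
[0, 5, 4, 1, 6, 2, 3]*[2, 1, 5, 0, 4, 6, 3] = [2, 6, 4, 1, 3, 5, 0]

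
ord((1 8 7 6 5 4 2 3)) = 8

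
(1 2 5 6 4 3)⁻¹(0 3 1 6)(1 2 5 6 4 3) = (0 1 2 4)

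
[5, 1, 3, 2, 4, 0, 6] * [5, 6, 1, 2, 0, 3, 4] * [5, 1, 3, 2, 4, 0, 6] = [2, 6, 3, 1, 5, 0, 4] 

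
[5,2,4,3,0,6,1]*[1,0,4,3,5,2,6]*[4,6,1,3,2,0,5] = [1,2,0,3,6,5,4]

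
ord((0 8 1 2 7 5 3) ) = 7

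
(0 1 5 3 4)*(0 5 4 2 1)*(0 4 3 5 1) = (0 4 1 3 2)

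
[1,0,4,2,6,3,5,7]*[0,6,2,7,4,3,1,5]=[6,0,4,2,1,7,3,5]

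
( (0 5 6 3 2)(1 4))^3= (0 3 5 2 6)(1 4)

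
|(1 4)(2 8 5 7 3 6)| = 6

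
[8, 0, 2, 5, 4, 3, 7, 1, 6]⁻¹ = [1, 7, 2, 5, 4, 3, 8, 6, 0]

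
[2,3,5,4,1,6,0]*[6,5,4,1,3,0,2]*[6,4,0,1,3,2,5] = [3,4,6,1,2,0,5]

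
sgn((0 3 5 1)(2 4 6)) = -1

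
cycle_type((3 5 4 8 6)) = 5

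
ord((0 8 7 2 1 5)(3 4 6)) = 6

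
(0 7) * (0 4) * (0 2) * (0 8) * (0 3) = (0 7 4 2 8 3) 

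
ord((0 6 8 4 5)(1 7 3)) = 15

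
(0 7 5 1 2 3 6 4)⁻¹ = (0 4 6 3 2 1 5 7)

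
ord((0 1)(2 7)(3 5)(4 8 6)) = 6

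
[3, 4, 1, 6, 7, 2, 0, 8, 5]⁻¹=[6, 2, 5, 0, 1, 8, 3, 4, 7]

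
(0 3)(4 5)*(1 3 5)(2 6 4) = (0 5 2 6 4 1 3)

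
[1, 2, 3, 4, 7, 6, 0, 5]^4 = [4, 7, 5, 6, 0, 2, 3, 1]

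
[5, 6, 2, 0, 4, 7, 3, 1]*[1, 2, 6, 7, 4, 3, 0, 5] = [3, 0, 6, 1, 4, 5, 7, 2]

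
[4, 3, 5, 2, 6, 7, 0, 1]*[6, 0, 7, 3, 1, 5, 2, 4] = [1, 3, 5, 7, 2, 4, 6, 0]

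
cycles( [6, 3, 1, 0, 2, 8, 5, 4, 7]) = (0 6 5 8 7 4 2 1 3)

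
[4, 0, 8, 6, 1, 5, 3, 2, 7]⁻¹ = [1, 4, 7, 6, 0, 5, 3, 8, 2]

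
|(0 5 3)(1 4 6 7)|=12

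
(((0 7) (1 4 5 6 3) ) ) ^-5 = (0 7) 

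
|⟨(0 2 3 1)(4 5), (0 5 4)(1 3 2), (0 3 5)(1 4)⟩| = 720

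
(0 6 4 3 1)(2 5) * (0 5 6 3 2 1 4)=(0 3 4 2 6)(1 5)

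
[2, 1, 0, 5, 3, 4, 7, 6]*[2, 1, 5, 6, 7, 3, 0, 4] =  [5, 1, 2, 3, 6, 7, 4, 0]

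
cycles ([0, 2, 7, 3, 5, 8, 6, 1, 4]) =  (1 2 7)(4 5 8)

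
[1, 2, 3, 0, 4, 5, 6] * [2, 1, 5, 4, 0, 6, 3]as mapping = [0→1, 1→5, 2→4, 3→2, 4→0, 5→6, 6→3]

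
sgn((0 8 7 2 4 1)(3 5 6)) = -1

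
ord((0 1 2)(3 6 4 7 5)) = 15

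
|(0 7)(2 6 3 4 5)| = 10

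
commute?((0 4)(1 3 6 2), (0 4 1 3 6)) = no:(0 4)(1 3 6 2)*(0 4 1 3 6) = (0 1 6 2 3), (0 4 1 3 6)*(0 4)(1 3 6 2) = (1 6 4 3 2)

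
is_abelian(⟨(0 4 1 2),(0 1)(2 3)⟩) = no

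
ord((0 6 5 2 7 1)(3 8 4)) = 6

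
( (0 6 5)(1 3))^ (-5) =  (0 6 5)(1 3)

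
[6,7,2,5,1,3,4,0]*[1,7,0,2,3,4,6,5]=[6,5,0,4,7,2,3,1]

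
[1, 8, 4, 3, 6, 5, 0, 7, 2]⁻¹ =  [6, 0, 8, 3, 2, 5, 4, 7, 1]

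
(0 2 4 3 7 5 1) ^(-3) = (0 7 2 5 4 1 3) 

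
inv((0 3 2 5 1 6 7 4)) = (0 4 7 6 1 5 2 3)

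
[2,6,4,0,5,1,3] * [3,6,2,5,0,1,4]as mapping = [0→2,1→4,2→0,3→3,4→1,5→6,6→5]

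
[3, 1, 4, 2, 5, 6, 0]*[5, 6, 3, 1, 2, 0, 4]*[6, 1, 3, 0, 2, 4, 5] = [1, 5, 3, 0, 6, 2, 4]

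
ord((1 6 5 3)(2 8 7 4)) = 4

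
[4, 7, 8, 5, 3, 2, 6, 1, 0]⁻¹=[8, 7, 5, 4, 0, 3, 6, 1, 2]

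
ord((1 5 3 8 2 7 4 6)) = 8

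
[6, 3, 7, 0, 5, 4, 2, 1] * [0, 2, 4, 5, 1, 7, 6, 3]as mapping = [0→6, 1→5, 2→3, 3→0, 4→7, 5→1, 6→4, 7→2]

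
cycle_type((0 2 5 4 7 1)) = 6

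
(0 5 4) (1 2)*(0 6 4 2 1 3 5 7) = (0 7) (2 3 5) (4 6) 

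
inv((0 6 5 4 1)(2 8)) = (0 1 4 5 6)(2 8)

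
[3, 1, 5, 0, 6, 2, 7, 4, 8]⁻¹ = [3, 1, 5, 0, 7, 2, 4, 6, 8]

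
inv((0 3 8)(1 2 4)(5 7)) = (0 8 3)(1 4 2)(5 7)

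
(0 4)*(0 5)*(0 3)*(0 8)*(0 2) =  (0 4 5 3 8 2)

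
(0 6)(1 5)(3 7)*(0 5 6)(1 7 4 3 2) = (1 6 5 7 2)(3 4)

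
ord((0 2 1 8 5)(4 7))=10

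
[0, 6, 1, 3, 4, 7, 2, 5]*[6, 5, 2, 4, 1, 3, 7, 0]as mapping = [0→6, 1→7, 2→5, 3→4, 4→1, 5→0, 6→2, 7→3]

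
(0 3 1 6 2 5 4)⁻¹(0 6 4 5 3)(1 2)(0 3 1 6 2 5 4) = (0 4 1 3 2)(5 6)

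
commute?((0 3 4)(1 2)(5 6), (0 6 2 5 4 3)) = no:(0 3 4)(1 2)(5 6) * (0 6 2 5 4 3) = (1 5 2)(4 6), (0 6 2 5 4 3) * (0 3 4)(1 2)(5 6) = (0 5)(1 2 6)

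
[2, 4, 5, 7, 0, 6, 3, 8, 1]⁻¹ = [4, 8, 0, 6, 1, 2, 5, 3, 7]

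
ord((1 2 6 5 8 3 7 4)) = 8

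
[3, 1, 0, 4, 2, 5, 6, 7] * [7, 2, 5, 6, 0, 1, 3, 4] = [6, 2, 7, 0, 5, 1, 3, 4] 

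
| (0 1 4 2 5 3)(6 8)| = 6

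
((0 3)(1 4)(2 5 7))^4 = (2 5 7)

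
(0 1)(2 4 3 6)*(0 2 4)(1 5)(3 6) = (0 5 1 2)(4 6)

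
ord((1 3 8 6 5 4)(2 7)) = 6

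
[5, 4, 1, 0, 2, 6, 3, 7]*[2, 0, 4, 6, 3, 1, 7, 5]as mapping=[0→1, 1→3, 2→0, 3→2, 4→4, 5→7, 6→6, 7→5]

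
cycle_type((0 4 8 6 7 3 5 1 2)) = 9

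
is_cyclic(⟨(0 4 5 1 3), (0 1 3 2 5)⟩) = no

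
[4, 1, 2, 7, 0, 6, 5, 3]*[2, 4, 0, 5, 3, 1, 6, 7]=[3, 4, 0, 7, 2, 6, 1, 5]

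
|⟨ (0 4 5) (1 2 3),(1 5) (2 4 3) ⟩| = 720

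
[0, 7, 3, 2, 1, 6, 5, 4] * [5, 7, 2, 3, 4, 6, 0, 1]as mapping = [0→5, 1→1, 2→3, 3→2, 4→7, 5→0, 6→6, 7→4]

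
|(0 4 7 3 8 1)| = 6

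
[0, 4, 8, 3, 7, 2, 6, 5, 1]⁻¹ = [0, 8, 5, 3, 1, 7, 6, 4, 2]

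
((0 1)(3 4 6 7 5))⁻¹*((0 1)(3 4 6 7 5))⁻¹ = (3 7 4 5 6)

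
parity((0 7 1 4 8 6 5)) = even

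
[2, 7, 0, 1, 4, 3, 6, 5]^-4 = [0, 1, 2, 3, 4, 5, 6, 7]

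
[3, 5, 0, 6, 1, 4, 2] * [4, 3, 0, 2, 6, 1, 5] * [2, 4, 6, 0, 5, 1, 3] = [6, 4, 5, 1, 0, 3, 2]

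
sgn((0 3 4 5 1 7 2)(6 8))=-1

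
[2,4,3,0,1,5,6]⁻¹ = [3,4,0,2,1,5,6]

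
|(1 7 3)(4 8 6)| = 3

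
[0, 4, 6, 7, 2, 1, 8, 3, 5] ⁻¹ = [0, 5, 4, 7, 1, 8, 2, 3, 6] 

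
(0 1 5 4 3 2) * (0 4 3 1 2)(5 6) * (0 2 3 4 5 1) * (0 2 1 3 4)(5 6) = (0 4 2 6 3 1 5)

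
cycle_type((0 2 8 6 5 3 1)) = 7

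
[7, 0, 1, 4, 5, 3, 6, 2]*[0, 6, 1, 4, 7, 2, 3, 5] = [5, 0, 6, 7, 2, 4, 3, 1]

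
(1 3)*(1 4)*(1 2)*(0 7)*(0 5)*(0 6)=(0 7 5 6)(1 3 4 2)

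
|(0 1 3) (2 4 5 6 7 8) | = 6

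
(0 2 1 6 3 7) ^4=(0 3 1) (2 7 6) 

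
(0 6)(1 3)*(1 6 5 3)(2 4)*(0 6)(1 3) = (0 5 1 3)(2 4)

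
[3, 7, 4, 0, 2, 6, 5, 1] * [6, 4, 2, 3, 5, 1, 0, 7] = [3, 7, 5, 6, 2, 0, 1, 4]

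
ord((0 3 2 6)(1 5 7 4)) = 4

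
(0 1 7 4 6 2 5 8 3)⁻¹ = (0 3 8 5 2 6 4 7 1)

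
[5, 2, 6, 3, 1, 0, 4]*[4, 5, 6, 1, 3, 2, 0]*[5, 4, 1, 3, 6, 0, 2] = [1, 2, 5, 4, 0, 6, 3]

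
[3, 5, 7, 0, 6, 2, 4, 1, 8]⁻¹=[3, 7, 5, 0, 6, 1, 4, 2, 8]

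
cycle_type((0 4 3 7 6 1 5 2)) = 8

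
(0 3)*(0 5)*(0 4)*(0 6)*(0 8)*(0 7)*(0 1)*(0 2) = (0 3 5 4 6 8 7 1 2)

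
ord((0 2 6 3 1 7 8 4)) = 8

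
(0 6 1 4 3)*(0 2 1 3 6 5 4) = (0 5 4 6 3 2 1)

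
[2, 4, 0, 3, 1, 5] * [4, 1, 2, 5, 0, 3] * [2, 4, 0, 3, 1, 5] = [0, 2, 1, 5, 4, 3]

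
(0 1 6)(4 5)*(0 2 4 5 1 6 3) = (0 6 2 4 1 3)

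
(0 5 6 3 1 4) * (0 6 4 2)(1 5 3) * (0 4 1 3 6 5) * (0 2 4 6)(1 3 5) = (1 4)(2 6 5 3)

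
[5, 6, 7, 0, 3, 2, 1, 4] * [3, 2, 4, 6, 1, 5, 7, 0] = [5, 7, 0, 3, 6, 4, 2, 1]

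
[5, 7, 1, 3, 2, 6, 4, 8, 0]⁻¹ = [8, 2, 4, 3, 6, 0, 5, 1, 7]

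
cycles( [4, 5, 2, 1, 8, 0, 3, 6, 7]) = (0 4 8 7 6 3 1 5)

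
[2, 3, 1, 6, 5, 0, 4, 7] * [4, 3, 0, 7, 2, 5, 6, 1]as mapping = [0→0, 1→7, 2→3, 3→6, 4→5, 5→4, 6→2, 7→1]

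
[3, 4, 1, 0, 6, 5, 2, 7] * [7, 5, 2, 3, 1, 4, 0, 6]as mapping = [0→3, 1→1, 2→5, 3→7, 4→0, 5→4, 6→2, 7→6]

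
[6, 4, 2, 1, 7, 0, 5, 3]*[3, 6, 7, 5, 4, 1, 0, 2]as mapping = [0→0, 1→4, 2→7, 3→6, 4→2, 5→3, 6→1, 7→5]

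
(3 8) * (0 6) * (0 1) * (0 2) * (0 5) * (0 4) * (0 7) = (0 6 1 2 5 4 7)(3 8)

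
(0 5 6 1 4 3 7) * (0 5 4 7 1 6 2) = (0 4 3 1 7 5 2)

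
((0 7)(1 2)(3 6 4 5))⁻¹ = (0 7)(1 2)(3 5 4 6)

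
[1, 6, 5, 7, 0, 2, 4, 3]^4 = [0, 1, 2, 3, 4, 5, 6, 7]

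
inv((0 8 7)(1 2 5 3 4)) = (0 7 8)(1 4 3 5 2)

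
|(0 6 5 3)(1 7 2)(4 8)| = 12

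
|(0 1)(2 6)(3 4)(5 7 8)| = 6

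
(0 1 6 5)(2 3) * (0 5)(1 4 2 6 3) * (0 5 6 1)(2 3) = (0 4 3 1 2)(5 6)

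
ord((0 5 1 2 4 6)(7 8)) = 6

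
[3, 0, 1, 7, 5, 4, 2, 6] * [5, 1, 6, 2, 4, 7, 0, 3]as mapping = [0→2, 1→5, 2→1, 3→3, 4→7, 5→4, 6→6, 7→0]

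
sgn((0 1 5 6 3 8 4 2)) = -1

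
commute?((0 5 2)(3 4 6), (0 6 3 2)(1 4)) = no:(0 5 2)(3 4 6) * (0 6 3 2)(1 4) = (0 5)(1 4 3)(2 6), (0 6 3 2)(1 4) * (0 5 2)(3 4 6) = (0 3)(1 6 4)(2 5)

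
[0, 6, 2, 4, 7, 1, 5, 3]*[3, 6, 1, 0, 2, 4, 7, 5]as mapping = [0→3, 1→7, 2→1, 3→2, 4→5, 5→6, 6→4, 7→0]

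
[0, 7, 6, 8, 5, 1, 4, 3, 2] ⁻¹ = [0, 5, 8, 7, 6, 4, 2, 1, 3] 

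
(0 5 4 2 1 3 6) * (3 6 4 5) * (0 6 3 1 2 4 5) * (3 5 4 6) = (0 1 5)(3 4 6)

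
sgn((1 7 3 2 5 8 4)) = 1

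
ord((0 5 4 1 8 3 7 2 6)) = 9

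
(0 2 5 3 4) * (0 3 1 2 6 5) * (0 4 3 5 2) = (0 6 2 4 5 1)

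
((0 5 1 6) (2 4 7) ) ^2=(0 1) (2 7 4) (5 6) 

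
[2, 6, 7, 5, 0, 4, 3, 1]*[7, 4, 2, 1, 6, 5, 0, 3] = [2, 0, 3, 5, 7, 6, 1, 4]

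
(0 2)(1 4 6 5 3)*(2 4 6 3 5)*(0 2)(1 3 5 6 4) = (0 1 4 5 6)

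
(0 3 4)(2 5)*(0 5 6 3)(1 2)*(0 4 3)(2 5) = (0 4 2 6)(1 5)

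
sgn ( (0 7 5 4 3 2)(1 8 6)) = -1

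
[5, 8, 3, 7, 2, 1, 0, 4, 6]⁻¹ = [6, 5, 4, 2, 7, 0, 8, 3, 1]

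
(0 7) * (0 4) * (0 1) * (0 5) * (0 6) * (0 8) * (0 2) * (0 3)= (0 7 4 1 5 6 8 2 3)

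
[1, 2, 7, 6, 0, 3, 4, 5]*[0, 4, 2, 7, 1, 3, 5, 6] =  [4, 2, 6, 5, 0, 7, 1, 3]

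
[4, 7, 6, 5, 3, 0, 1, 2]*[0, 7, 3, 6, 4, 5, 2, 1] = [4, 1, 2, 5, 6, 0, 7, 3]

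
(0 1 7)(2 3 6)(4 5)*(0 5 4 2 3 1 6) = (0 6 3)(1 7 5 2)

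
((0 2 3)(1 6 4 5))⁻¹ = (0 3 2)(1 5 4 6)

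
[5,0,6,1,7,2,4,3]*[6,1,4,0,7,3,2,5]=[3,6,2,1,5,4,7,0]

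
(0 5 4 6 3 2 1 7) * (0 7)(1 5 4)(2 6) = (0 4 2 5 1)(3 6)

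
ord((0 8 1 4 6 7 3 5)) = 8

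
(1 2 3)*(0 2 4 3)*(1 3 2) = (0 1 4 2)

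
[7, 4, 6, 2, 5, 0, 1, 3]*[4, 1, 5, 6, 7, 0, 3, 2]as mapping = [0→2, 1→7, 2→3, 3→5, 4→0, 5→4, 6→1, 7→6]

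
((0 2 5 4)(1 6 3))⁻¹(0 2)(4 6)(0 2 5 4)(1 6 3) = (0 3)(2 5)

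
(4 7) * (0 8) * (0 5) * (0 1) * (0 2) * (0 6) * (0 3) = (0 8 5 1 2 6 3) (4 7) 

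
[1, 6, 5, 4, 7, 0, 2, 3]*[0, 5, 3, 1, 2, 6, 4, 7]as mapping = [0→5, 1→4, 2→6, 3→2, 4→7, 5→0, 6→3, 7→1]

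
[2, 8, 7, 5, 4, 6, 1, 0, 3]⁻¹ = [7, 6, 0, 8, 4, 3, 5, 2, 1]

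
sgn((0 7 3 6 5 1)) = -1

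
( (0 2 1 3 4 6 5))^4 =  (0 4 2 6 1 5 3)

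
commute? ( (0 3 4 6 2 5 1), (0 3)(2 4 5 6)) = no: (0 3 4 6 2 5 1) * (0 3)(2 4 5 6) = (1 3 5)(2 6 4), (0 3)(2 4 5 6) * (0 3 4 6 2 5 1) = (0 4 1)(2 6 5)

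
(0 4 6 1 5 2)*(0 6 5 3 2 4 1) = (0 1 3 2 6)(4 5)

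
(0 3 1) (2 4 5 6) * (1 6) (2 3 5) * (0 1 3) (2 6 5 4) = (0 4 6) (3 5) 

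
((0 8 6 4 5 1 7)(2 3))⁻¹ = (0 7 1 5 4 6 8)(2 3)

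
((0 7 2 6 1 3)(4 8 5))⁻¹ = (0 3 1 6 2 7)(4 5 8)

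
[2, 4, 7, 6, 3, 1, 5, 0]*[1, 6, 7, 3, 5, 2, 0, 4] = [7, 5, 4, 0, 3, 6, 2, 1]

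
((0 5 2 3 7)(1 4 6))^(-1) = (0 7 3 2 5)(1 6 4)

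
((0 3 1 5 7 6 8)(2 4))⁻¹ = (0 8 6 7 5 1 3)(2 4)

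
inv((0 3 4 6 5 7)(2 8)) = (0 7 5 6 4 3)(2 8)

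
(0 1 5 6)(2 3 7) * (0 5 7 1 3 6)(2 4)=(0 3 1 7 4 2 6 5)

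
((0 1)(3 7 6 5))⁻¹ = (0 1)(3 5 6 7)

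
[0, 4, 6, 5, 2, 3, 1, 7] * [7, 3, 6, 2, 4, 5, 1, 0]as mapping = [0→7, 1→4, 2→1, 3→5, 4→6, 5→2, 6→3, 7→0]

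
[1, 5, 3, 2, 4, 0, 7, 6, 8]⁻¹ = [5, 0, 3, 2, 4, 1, 7, 6, 8]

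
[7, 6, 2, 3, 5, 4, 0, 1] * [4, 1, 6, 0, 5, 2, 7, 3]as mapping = [0→3, 1→7, 2→6, 3→0, 4→2, 5→5, 6→4, 7→1]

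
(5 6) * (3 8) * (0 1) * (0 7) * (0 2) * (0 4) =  (0 1 7 2 4)(3 8)(5 6)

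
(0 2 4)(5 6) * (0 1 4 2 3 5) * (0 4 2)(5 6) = (0 3 6 4 1 2)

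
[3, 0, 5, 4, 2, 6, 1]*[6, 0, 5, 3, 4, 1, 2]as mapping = [0→3, 1→6, 2→1, 3→4, 4→5, 5→2, 6→0]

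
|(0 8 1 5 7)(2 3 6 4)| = 20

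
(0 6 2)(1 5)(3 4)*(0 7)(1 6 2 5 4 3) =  (0 2 7)(1 4)(5 6)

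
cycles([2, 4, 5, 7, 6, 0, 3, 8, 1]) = (0 2 5)(1 4 6 3 7 8)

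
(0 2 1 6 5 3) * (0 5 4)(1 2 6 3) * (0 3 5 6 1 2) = (0 1 5 2)(3 6 4)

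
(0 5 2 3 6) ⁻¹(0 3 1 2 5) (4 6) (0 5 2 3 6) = (0 4) (1 3 2 5 6) 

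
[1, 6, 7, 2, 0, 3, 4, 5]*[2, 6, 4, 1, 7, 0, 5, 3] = [6, 5, 3, 4, 2, 1, 7, 0]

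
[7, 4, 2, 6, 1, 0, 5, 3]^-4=[7, 1, 2, 6, 4, 0, 5, 3]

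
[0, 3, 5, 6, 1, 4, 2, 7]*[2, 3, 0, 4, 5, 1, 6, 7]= [2, 4, 1, 6, 3, 5, 0, 7]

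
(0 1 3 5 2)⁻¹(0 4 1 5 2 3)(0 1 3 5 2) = (0 5 1 4 3 2)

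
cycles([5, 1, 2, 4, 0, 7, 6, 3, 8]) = (0 5 7 3 4)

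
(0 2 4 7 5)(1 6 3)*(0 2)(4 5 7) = (1 6 3)(2 5)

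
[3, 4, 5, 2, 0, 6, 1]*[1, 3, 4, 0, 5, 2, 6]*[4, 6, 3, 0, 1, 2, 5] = [4, 2, 3, 1, 6, 5, 0]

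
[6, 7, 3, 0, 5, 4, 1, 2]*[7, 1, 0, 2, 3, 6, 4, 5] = [4, 5, 2, 7, 6, 3, 1, 0]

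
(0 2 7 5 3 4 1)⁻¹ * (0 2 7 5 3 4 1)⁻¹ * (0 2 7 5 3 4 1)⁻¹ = (0 3 2 4 7 1 5)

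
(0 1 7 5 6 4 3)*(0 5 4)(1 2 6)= (0 2 6)(1 7 4 3 5)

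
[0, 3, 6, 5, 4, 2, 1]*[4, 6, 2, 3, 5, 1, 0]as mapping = [0→4, 1→3, 2→0, 3→1, 4→5, 5→2, 6→6]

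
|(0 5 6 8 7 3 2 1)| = 8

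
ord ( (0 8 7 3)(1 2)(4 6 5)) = 12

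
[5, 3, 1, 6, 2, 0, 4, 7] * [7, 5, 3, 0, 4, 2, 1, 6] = [2, 0, 5, 1, 3, 7, 4, 6]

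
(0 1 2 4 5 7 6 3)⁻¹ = (0 3 6 7 5 4 2 1)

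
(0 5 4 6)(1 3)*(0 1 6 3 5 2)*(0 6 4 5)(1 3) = (0 2 6 3 4 1)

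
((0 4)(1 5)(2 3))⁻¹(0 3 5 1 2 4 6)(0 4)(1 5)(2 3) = (0 6 4 2 1 5 3)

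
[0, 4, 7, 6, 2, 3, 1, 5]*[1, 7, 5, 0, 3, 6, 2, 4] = [1, 3, 4, 2, 5, 0, 7, 6]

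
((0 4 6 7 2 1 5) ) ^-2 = (0 1 7 4 5 2 6) 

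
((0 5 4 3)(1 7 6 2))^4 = ()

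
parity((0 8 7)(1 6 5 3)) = odd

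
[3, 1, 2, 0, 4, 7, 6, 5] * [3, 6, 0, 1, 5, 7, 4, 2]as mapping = [0→1, 1→6, 2→0, 3→3, 4→5, 5→2, 6→4, 7→7]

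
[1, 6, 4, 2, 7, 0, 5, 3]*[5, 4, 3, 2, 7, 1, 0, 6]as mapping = [0→4, 1→0, 2→7, 3→3, 4→6, 5→5, 6→1, 7→2]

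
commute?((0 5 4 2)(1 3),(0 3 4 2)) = no:(0 5 4 2)(1 3) * (0 3 4 2) = (0 5 2 3 1 4),(0 3 4 2) * (0 5 4 2)(1 3) = (0 1 3 2 5 4)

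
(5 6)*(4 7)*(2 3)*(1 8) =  (1 8)(2 3)(4 7)(5 6)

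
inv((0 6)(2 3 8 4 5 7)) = (0 6)(2 7 5 4 8 3)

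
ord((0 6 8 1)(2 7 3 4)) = 4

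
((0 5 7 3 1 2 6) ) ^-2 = (0 2 3 5 6 1 7) 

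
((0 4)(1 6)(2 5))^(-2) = ()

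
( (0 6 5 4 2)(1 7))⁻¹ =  (0 2 4 5 6)(1 7)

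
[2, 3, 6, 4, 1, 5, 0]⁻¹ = [6, 4, 0, 1, 3, 5, 2]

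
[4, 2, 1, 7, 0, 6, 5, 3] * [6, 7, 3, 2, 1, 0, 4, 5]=[1, 3, 7, 5, 6, 4, 0, 2]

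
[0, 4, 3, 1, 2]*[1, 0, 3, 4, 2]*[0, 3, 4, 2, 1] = [3, 4, 1, 0, 2]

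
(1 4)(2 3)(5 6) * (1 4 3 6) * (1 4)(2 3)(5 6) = (1 2 5 4)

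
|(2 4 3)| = 3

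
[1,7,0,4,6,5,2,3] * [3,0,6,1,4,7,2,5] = [0,5,3,4,2,7,6,1]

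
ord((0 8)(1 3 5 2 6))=10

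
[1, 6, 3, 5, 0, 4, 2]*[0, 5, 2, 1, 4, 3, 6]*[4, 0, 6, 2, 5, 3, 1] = [3, 1, 0, 2, 4, 5, 6]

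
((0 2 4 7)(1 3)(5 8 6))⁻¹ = (0 7 4 2)(1 3)(5 6 8)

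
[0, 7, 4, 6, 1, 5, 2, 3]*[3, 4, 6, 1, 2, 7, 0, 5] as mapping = [0→3, 1→5, 2→2, 3→0, 4→4, 5→7, 6→6, 7→1] 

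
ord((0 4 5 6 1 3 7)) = 7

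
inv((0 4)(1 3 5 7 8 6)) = (0 4)(1 6 8 7 5 3)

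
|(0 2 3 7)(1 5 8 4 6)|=20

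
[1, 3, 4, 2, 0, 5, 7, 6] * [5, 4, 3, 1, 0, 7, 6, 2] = [4, 1, 0, 3, 5, 7, 2, 6]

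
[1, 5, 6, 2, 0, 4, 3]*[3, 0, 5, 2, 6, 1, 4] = [0, 1, 4, 5, 3, 6, 2]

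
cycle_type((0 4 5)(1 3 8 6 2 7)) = 3.6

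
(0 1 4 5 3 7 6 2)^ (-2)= (0 6 3 4)(1 2 7 5)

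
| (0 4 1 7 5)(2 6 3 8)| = 20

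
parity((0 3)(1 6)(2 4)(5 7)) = even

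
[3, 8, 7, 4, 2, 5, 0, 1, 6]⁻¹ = [6, 7, 4, 0, 3, 5, 8, 2, 1]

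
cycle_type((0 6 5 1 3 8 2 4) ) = 8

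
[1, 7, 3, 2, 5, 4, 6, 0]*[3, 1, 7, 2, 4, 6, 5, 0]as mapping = [0→1, 1→0, 2→2, 3→7, 4→6, 5→4, 6→5, 7→3]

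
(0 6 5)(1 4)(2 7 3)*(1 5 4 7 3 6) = (0 1 7 6 4 5)(2 3)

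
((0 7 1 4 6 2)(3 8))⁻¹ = (0 2 6 4 1 7)(3 8)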